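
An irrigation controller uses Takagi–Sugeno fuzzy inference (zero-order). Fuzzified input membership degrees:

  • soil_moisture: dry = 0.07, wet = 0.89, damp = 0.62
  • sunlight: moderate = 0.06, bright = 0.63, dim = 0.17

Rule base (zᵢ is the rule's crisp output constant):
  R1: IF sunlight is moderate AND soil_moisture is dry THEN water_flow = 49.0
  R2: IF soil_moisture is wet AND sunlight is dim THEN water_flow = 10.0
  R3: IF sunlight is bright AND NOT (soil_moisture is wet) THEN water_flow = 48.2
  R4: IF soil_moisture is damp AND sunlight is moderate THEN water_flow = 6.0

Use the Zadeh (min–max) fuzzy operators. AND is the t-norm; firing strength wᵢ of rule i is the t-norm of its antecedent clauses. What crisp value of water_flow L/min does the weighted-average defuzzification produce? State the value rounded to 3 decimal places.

25.755

R1 (z=49.0): moderate=0.06, dry=0.07; AND[min(a, b)] → w = 0.06
R2 (z=10.0): wet=0.89, dim=0.17; AND[min(a, b)] → w = 0.17
R3 (z=48.2): bright=0.63, ¬wet=1−0.89=0.11; AND[min(a, b)] → w = 0.11
R4 (z=6.0): damp=0.62, moderate=0.06; AND[min(a, b)] → w = 0.06
Weighted average = (0.06·49.0 + 0.17·10.0 + 0.11·48.2 + 0.06·6.0) / (0.06 + 0.17 + 0.11 + 0.06)
  = 10.3020 / 0.4000 = 25.755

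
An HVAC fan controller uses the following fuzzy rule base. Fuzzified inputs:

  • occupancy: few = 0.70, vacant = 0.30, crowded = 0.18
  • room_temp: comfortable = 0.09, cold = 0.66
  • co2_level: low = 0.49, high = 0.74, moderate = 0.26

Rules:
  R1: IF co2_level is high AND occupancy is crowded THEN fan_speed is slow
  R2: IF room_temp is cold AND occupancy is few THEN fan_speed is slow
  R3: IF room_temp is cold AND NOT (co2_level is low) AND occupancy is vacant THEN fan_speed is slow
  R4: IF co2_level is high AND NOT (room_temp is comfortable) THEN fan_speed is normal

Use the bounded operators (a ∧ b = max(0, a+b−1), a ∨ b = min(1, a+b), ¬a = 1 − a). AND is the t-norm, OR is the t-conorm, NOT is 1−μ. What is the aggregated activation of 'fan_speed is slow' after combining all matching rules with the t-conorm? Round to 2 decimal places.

0.36

R1: high=0.74, crowded=0.18; AND[max(0, a+b−1)] → w = 0.00
R2: cold=0.66, few=0.70; AND[max(0, a+b−1)] → w = 0.36
R3: cold=0.66, ¬low=1−0.49=0.51, vacant=0.30; AND[max(0, a+b−1)] → w = 0.00
R4: high=0.74, ¬comfortable=1−0.09=0.91; AND[max(0, a+b−1)] → w = 0.65
Rules with consequent 'slow': {R1, R2, R3} → strengths 0.00, 0.36, 0.00
Aggregate via t-conorm [min(1, a+b)]: 0.36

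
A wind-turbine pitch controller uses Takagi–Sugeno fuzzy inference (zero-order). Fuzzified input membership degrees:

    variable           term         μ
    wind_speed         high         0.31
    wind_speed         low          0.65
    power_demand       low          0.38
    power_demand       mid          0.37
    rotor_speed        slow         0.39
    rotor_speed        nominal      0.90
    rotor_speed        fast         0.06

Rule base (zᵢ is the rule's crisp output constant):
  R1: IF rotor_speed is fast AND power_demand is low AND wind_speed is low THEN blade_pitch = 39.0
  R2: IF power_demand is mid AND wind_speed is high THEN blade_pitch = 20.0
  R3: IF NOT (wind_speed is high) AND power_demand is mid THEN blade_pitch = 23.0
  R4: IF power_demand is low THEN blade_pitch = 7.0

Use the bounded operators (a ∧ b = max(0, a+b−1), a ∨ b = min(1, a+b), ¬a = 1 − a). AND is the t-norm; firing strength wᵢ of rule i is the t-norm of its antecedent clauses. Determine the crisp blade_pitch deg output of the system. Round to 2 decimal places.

9.18

R1 (z=39.0): fast=0.06, low=0.38, low=0.65; AND[max(0, a+b−1)] → w = 0.00
R2 (z=20.0): mid=0.37, high=0.31; AND[max(0, a+b−1)] → w = 0.00
R3 (z=23.0): ¬high=1−0.31=0.69, mid=0.37; AND[max(0, a+b−1)] → w = 0.06
R4 (z=7.0): low=0.38 → w = 0.38
Weighted average = (0.00·39.0 + 0.00·20.0 + 0.06·23.0 + 0.38·7.0) / (0.00 + 0.00 + 0.06 + 0.38)
  = 4.0400 / 0.4400 = 9.18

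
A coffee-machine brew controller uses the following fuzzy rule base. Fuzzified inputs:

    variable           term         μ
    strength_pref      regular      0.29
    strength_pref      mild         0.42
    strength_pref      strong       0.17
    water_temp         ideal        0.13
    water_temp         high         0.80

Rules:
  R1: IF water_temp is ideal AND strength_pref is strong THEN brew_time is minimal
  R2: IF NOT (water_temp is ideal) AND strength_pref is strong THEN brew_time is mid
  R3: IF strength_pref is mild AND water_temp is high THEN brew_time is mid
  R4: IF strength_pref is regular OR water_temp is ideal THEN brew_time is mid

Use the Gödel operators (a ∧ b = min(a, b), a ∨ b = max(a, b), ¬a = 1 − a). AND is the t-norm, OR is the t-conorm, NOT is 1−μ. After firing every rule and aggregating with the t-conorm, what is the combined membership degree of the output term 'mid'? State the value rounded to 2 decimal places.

0.42

R1: ideal=0.13, strong=0.17; AND[min(a, b)] → w = 0.13
R2: ¬ideal=1−0.13=0.87, strong=0.17; AND[min(a, b)] → w = 0.17
R3: mild=0.42, high=0.80; AND[min(a, b)] → w = 0.42
R4: regular=0.29, ideal=0.13; OR[max(a, b)] → w = 0.29
Rules with consequent 'mid': {R2, R3, R4} → strengths 0.17, 0.42, 0.29
Aggregate via t-conorm [max(a, b)]: 0.42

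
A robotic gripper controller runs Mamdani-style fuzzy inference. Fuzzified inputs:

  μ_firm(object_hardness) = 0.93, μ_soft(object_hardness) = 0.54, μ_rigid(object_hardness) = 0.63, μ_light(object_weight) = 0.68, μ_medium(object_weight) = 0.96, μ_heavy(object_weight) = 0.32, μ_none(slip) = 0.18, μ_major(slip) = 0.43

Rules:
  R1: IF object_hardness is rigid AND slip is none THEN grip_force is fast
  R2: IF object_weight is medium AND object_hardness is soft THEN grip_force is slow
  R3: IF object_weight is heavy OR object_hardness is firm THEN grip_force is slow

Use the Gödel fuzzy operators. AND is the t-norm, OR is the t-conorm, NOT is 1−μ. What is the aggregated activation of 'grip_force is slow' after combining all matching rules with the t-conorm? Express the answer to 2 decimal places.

R1: rigid=0.63, none=0.18; AND[min(a, b)] → w = 0.18
R2: medium=0.96, soft=0.54; AND[min(a, b)] → w = 0.54
R3: heavy=0.32, firm=0.93; OR[max(a, b)] → w = 0.93
Rules with consequent 'slow': {R2, R3} → strengths 0.54, 0.93
Aggregate via t-conorm [max(a, b)]: 0.93

0.93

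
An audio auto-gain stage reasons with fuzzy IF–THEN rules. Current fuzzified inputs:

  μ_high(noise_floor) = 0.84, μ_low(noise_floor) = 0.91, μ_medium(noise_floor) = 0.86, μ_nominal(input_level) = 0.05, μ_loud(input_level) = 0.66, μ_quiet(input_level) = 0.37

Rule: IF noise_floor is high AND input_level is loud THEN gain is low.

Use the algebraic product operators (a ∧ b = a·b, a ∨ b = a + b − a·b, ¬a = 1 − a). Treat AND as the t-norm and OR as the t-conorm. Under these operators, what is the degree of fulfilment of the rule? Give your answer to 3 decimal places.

firing strength: high=0.84, loud=0.66; AND[a·b] → w = 0.5544

0.554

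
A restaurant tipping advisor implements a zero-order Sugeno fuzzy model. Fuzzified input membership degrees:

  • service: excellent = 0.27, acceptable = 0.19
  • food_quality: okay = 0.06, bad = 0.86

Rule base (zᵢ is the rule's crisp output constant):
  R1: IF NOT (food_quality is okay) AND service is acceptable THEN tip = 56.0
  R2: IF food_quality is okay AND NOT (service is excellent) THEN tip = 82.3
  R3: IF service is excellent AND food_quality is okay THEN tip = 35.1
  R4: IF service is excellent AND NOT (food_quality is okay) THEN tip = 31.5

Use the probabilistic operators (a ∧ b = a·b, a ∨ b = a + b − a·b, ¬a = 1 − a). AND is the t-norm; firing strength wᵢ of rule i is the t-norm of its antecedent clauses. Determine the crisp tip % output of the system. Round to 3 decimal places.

45.024

R1 (z=56.0): ¬okay=1−0.06=0.94, acceptable=0.19; AND[a·b] → w = 0.1786
R2 (z=82.3): okay=0.06, ¬excellent=1−0.27=0.73; AND[a·b] → w = 0.0438
R3 (z=35.1): excellent=0.27, okay=0.06; AND[a·b] → w = 0.0162
R4 (z=31.5): excellent=0.27, ¬okay=1−0.06=0.94; AND[a·b] → w = 0.2538
Weighted average = (0.1786·56.0 + 0.0438·82.3 + 0.0162·35.1 + 0.2538·31.5) / (0.1786 + 0.0438 + 0.0162 + 0.2538)
  = 22.1697 / 0.4924 = 45.024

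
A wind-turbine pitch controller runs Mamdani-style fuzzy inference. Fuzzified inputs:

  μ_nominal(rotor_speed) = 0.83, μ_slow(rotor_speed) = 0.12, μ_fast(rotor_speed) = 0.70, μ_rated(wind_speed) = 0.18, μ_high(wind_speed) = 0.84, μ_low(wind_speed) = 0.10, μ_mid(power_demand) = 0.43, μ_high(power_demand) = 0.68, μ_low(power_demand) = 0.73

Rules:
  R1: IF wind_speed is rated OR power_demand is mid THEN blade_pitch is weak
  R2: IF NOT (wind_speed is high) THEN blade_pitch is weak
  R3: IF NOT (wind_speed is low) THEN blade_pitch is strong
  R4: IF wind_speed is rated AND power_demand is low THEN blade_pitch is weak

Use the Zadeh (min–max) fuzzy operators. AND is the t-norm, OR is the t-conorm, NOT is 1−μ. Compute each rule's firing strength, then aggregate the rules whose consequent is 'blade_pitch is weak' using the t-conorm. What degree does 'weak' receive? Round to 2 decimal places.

R1: rated=0.18, mid=0.43; OR[max(a, b)] → w = 0.43
R2: ¬high=1−0.84=0.16 → w = 0.16
R3: ¬low=1−0.10=0.90 → w = 0.90
R4: rated=0.18, low=0.73; AND[min(a, b)] → w = 0.18
Rules with consequent 'weak': {R1, R2, R4} → strengths 0.43, 0.16, 0.18
Aggregate via t-conorm [max(a, b)]: 0.43

0.43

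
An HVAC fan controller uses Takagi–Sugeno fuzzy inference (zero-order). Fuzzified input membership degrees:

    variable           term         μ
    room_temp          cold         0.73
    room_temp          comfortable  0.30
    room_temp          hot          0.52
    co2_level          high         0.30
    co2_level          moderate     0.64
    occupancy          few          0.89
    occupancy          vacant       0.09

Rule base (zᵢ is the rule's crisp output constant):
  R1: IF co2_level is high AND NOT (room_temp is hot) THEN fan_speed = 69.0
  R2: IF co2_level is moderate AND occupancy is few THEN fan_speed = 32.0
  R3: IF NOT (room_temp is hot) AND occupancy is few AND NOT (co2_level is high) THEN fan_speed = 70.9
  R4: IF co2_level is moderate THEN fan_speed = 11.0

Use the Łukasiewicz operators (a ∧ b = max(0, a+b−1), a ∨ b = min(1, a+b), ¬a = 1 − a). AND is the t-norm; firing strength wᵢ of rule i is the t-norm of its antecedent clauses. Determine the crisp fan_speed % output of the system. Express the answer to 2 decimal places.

23.36

R1 (z=69.0): high=0.30, ¬hot=1−0.52=0.48; AND[max(0, a+b−1)] → w = 0.00
R2 (z=32.0): moderate=0.64, few=0.89; AND[max(0, a+b−1)] → w = 0.53
R3 (z=70.9): ¬hot=1−0.52=0.48, few=0.89, ¬high=1−0.30=0.70; AND[max(0, a+b−1)] → w = 0.07
R4 (z=11.0): moderate=0.64 → w = 0.64
Weighted average = (0.00·69.0 + 0.53·32.0 + 0.07·70.9 + 0.64·11.0) / (0.00 + 0.53 + 0.07 + 0.64)
  = 28.9630 / 1.2400 = 23.36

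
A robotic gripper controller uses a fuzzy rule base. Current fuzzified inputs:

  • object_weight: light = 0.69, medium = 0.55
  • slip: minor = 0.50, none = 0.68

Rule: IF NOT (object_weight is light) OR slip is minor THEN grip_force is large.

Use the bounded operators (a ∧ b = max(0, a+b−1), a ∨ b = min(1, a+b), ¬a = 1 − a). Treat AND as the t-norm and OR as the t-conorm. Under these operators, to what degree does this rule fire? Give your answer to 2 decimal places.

0.81

firing strength: ¬light=1−0.69=0.31, minor=0.50; OR[min(1, a+b)] → w = 0.81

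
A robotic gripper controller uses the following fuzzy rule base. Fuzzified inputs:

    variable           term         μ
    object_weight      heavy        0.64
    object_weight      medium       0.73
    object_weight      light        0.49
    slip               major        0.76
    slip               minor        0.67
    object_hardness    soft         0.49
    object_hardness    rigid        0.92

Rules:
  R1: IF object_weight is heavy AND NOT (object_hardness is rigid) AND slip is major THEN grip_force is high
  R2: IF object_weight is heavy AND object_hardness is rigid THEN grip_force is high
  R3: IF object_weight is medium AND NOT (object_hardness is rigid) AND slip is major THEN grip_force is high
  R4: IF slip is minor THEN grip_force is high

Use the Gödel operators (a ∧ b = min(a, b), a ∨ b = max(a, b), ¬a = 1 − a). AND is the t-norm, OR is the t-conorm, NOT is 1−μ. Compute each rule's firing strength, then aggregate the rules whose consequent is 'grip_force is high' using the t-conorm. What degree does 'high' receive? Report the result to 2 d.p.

R1: heavy=0.64, ¬rigid=1−0.92=0.08, major=0.76; AND[min(a, b)] → w = 0.08
R2: heavy=0.64, rigid=0.92; AND[min(a, b)] → w = 0.64
R3: medium=0.73, ¬rigid=1−0.92=0.08, major=0.76; AND[min(a, b)] → w = 0.08
R4: minor=0.67 → w = 0.67
Rules with consequent 'high': {R1, R2, R3, R4} → strengths 0.08, 0.64, 0.08, 0.67
Aggregate via t-conorm [max(a, b)]: 0.67

0.67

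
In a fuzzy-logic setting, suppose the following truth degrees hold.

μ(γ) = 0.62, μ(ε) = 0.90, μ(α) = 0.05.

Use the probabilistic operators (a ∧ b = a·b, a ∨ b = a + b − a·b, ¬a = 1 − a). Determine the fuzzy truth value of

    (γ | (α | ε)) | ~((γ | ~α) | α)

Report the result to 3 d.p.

0.965

α | ε = a + b − a·b on (0.0500, 0.9000) = 0.9050
γ | (α | ε) = a + b − a·b on (0.6200, 0.9050) = 0.9639
~α = 1 − 0.0500 = 0.9500
γ | ~α = a + b − a·b on (0.6200, 0.9500) = 0.9810
(γ | ~α) | α = a + b − a·b on (0.9810, 0.0500) = 0.9819
~((γ | ~α) | α) = 1 − 0.9819 = 0.0181
(γ | (α | ε)) | ~((γ | ~α) | α) = a + b − a·b on (0.9639, 0.0181) = 0.9646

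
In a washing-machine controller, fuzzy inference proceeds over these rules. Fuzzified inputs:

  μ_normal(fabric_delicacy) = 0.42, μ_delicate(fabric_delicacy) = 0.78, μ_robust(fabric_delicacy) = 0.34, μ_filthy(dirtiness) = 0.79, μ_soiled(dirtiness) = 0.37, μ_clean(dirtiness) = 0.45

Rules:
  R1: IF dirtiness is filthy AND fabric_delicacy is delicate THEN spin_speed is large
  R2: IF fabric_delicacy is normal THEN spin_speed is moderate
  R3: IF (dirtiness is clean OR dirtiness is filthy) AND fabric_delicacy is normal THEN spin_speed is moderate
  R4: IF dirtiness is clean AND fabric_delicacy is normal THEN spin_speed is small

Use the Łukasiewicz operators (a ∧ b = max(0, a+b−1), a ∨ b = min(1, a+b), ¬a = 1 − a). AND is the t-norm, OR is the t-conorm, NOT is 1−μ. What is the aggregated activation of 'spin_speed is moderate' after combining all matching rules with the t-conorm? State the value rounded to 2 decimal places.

0.84

R1: filthy=0.79, delicate=0.78; AND[max(0, a+b−1)] → w = 0.57
R2: normal=0.42 → w = 0.42
R3: (clean=0.45 OR filthy=0.79) = 1.00; AND[max(0, a+b−1)] with normal=0.42 → w = 0.42
R4: clean=0.45, normal=0.42; AND[max(0, a+b−1)] → w = 0.00
Rules with consequent 'moderate': {R2, R3} → strengths 0.42, 0.42
Aggregate via t-conorm [min(1, a+b)]: 0.84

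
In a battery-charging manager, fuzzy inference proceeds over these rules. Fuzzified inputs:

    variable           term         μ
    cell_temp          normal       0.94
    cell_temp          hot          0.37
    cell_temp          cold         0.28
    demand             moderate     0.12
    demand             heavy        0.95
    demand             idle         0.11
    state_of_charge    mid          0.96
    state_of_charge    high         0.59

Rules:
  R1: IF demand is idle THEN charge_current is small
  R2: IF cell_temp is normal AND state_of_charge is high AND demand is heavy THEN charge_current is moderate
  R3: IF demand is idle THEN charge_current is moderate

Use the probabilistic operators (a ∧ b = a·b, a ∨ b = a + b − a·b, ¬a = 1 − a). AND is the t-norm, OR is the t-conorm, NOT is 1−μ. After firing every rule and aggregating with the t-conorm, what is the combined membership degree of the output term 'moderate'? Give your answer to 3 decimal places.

0.579

R1: idle=0.11 → w = 0.1100
R2: normal=0.94, high=0.59, heavy=0.95; AND[a·b] → w = 0.5269
R3: idle=0.11 → w = 0.1100
Rules with consequent 'moderate': {R2, R3} → strengths 0.5269, 0.1100
Aggregate via t-conorm [a + b − a·b]: 0.5789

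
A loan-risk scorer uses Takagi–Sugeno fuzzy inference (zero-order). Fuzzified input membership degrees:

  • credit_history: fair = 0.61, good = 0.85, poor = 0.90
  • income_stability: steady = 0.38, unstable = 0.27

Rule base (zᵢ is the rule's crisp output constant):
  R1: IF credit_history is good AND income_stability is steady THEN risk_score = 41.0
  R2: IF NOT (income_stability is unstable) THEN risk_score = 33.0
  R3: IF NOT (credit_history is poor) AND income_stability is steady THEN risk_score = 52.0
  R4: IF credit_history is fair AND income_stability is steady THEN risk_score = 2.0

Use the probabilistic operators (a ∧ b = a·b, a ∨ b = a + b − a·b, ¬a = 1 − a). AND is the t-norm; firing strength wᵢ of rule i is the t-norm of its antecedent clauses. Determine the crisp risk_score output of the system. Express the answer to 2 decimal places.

R1 (z=41.0): good=0.85, steady=0.38; AND[a·b] → w = 0.3230
R2 (z=33.0): ¬unstable=1−0.27=0.73 → w = 0.7300
R3 (z=52.0): ¬poor=1−0.90=0.10, steady=0.38; AND[a·b] → w = 0.0380
R4 (z=2.0): fair=0.61, steady=0.38; AND[a·b] → w = 0.2318
Weighted average = (0.3230·41.0 + 0.7300·33.0 + 0.0380·52.0 + 0.2318·2.0) / (0.3230 + 0.7300 + 0.0380 + 0.2318)
  = 39.7726 / 1.3228 = 30.07

30.07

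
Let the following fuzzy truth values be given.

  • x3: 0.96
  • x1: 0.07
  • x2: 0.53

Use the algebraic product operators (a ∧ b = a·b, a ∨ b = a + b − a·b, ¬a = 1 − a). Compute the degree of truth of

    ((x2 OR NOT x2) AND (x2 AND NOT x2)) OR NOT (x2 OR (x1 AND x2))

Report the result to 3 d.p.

NOT x2 = 1 − 0.5300 = 0.4700
x2 OR NOT x2 = a + b − a·b on (0.5300, 0.4700) = 0.7509
NOT x2 = 1 − 0.5300 = 0.4700
x2 AND NOT x2 = a·b on (0.5300, 0.4700) = 0.2491
(x2 OR NOT x2) AND (x2 AND NOT x2) = a·b on (0.7509, 0.2491) = 0.1870
x1 AND x2 = a·b on (0.0700, 0.5300) = 0.0371
x2 OR (x1 AND x2) = a + b − a·b on (0.5300, 0.0371) = 0.5474
NOT (x2 OR (x1 AND x2)) = 1 − 0.5474 = 0.4526
((x2 OR NOT x2) AND (x2 AND NOT x2)) OR NOT (x2 OR (x1 AND x2)) = a + b − a·b on (0.1870, 0.4526) = 0.5550

0.555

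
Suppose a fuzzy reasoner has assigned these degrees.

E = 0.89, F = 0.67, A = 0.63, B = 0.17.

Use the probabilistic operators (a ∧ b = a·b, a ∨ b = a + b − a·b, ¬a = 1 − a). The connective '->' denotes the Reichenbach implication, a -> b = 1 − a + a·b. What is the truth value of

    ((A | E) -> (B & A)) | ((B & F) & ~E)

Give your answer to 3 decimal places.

0.154

A | E = a + b − a·b on (0.6300, 0.8900) = 0.9593
B & A = a·b on (0.1700, 0.6300) = 0.1071
(A | E) -> (B & A)  [Reichenbach: 1 − a + a·b] with a=0.9593, b=0.1071 → 0.1434
B & F = a·b on (0.1700, 0.6700) = 0.1139
~E = 1 − 0.8900 = 0.1100
(B & F) & ~E = a·b on (0.1139, 0.1100) = 0.0125
((A | E) -> (B & A)) | ((B & F) & ~E) = a + b − a·b on (0.1434, 0.0125) = 0.1542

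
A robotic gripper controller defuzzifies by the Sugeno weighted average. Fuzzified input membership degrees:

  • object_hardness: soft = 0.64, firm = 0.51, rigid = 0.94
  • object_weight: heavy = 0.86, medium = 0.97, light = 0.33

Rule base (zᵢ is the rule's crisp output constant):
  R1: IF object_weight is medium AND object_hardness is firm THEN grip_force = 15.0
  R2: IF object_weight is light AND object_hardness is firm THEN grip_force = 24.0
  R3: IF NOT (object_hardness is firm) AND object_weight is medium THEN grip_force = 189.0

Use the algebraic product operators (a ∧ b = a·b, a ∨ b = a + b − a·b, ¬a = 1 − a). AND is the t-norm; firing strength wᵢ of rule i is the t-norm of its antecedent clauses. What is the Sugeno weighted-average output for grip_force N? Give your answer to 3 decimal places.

R1 (z=15.0): medium=0.97, firm=0.51; AND[a·b] → w = 0.4947
R2 (z=24.0): light=0.33, firm=0.51; AND[a·b] → w = 0.1683
R3 (z=189.0): ¬firm=1−0.51=0.49, medium=0.97; AND[a·b] → w = 0.4753
Weighted average = (0.4947·15.0 + 0.1683·24.0 + 0.4753·189.0) / (0.4947 + 0.1683 + 0.4753)
  = 101.2914 / 1.1383 = 88.985

88.985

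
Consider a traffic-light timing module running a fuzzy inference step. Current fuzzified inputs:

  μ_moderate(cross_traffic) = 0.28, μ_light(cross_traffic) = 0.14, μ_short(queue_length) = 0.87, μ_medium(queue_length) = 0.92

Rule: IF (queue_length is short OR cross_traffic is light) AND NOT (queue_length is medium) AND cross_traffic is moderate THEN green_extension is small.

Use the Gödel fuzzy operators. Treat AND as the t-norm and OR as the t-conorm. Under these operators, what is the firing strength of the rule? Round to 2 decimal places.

firing strength: (short=0.87 OR light=0.14) = 0.87; AND[min(a, b)] with ¬medium=1−0.92=0.08, moderate=0.28 → w = 0.08

0.08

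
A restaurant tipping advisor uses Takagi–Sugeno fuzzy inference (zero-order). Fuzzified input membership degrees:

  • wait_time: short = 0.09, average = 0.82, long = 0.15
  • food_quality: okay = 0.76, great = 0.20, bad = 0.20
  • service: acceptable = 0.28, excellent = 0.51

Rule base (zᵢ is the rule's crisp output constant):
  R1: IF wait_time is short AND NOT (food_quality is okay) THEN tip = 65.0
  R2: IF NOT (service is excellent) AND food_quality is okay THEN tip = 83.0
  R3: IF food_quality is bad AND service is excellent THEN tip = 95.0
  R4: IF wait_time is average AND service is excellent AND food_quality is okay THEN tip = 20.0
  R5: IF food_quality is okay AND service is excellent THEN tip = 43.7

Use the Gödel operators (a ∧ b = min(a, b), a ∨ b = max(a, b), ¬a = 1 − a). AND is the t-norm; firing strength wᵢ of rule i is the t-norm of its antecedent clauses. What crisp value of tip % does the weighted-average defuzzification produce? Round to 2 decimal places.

R1 (z=65.0): short=0.09, ¬okay=1−0.76=0.24; AND[min(a, b)] → w = 0.09
R2 (z=83.0): ¬excellent=1−0.51=0.49, okay=0.76; AND[min(a, b)] → w = 0.49
R3 (z=95.0): bad=0.20, excellent=0.51; AND[min(a, b)] → w = 0.20
R4 (z=20.0): average=0.82, excellent=0.51, okay=0.76; AND[min(a, b)] → w = 0.51
R5 (z=43.7): okay=0.76, excellent=0.51; AND[min(a, b)] → w = 0.51
Weighted average = (0.09·65.0 + 0.49·83.0 + 0.20·95.0 + 0.51·20.0 + 0.51·43.7) / (0.09 + 0.49 + 0.20 + 0.51 + 0.51)
  = 98.0070 / 1.8000 = 54.45

54.45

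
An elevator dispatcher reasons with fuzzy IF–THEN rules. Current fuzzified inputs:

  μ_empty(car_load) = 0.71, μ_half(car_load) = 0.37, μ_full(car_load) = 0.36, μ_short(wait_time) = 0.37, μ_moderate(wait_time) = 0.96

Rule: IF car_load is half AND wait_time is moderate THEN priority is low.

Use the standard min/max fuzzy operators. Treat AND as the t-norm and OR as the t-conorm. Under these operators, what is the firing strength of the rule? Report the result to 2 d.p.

0.37

firing strength: half=0.37, moderate=0.96; AND[min(a, b)] → w = 0.37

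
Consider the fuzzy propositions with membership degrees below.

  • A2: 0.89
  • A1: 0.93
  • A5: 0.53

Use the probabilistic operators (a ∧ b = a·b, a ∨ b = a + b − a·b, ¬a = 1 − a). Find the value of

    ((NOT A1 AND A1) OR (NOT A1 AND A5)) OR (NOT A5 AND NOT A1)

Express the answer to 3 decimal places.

NOT A1 = 1 − 0.9300 = 0.0700
NOT A1 AND A1 = a·b on (0.0700, 0.9300) = 0.0651
NOT A1 = 1 − 0.9300 = 0.0700
NOT A1 AND A5 = a·b on (0.0700, 0.5300) = 0.0371
(NOT A1 AND A1) OR (NOT A1 AND A5) = a + b − a·b on (0.0651, 0.0371) = 0.0998
NOT A5 = 1 − 0.5300 = 0.4700
NOT A1 = 1 − 0.9300 = 0.0700
NOT A5 AND NOT A1 = a·b on (0.4700, 0.0700) = 0.0329
((NOT A1 AND A1) OR (NOT A1 AND A5)) OR (NOT A5 AND NOT A1) = a + b − a·b on (0.0998, 0.0329) = 0.1294

0.129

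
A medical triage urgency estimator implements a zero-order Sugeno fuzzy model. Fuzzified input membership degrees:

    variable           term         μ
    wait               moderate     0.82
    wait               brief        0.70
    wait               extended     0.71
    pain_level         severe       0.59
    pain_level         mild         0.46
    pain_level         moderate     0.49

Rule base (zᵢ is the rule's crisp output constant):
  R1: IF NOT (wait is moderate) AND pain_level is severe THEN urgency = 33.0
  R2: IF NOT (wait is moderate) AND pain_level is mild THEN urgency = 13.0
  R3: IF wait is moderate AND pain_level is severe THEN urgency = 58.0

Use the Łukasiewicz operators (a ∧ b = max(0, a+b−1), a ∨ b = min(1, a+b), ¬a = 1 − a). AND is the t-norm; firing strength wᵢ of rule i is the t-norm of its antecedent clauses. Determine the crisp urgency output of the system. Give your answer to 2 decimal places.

58.00

R1 (z=33.0): ¬moderate=1−0.82=0.18, severe=0.59; AND[max(0, a+b−1)] → w = 0.00
R2 (z=13.0): ¬moderate=1−0.82=0.18, mild=0.46; AND[max(0, a+b−1)] → w = 0.00
R3 (z=58.0): moderate=0.82, severe=0.59; AND[max(0, a+b−1)] → w = 0.41
Weighted average = (0.00·33.0 + 0.00·13.0 + 0.41·58.0) / (0.00 + 0.00 + 0.41)
  = 23.7800 / 0.4100 = 58.00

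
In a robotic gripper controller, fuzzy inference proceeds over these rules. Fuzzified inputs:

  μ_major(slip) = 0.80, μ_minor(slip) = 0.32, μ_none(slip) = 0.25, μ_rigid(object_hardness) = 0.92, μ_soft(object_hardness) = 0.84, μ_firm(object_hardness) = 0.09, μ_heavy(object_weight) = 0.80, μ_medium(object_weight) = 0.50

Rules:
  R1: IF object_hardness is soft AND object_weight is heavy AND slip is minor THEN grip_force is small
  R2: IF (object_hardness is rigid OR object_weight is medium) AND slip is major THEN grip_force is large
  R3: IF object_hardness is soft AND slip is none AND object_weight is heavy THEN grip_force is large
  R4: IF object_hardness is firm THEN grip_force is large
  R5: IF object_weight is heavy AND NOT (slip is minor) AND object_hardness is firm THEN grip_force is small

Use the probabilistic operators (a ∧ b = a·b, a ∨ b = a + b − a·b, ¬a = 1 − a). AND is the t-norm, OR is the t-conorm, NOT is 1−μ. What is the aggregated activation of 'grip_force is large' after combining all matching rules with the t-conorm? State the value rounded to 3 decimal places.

0.824

R1: soft=0.84, heavy=0.80, minor=0.32; AND[a·b] → w = 0.2150
R2: (rigid=0.92 OR medium=0.50) = 0.9600; AND[a·b] with major=0.80 → w = 0.7680
R3: soft=0.84, none=0.25, heavy=0.80; AND[a·b] → w = 0.1680
R4: firm=0.09 → w = 0.0900
R5: heavy=0.80, ¬minor=1−0.32=0.68, firm=0.09; AND[a·b] → w = 0.0490
Rules with consequent 'large': {R2, R3, R4} → strengths 0.7680, 0.1680, 0.0900
Aggregate via t-conorm [a + b − a·b]: 0.8243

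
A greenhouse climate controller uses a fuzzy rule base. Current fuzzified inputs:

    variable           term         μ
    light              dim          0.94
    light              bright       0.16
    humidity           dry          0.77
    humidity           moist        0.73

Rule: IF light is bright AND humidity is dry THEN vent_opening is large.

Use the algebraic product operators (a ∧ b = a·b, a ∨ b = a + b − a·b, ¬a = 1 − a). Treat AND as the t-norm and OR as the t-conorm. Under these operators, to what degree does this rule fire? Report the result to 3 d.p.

0.123

firing strength: bright=0.16, dry=0.77; AND[a·b] → w = 0.1232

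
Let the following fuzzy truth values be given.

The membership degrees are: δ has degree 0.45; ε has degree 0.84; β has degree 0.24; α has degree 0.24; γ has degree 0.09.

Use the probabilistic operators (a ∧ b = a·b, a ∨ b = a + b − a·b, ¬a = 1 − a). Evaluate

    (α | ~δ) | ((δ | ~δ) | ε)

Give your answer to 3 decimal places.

~δ = 1 − 0.4500 = 0.5500
α | ~δ = a + b − a·b on (0.2400, 0.5500) = 0.6580
~δ = 1 − 0.4500 = 0.5500
δ | ~δ = a + b − a·b on (0.4500, 0.5500) = 0.7525
(δ | ~δ) | ε = a + b − a·b on (0.7525, 0.8400) = 0.9604
(α | ~δ) | ((δ | ~δ) | ε) = a + b − a·b on (0.6580, 0.9604) = 0.9865

0.986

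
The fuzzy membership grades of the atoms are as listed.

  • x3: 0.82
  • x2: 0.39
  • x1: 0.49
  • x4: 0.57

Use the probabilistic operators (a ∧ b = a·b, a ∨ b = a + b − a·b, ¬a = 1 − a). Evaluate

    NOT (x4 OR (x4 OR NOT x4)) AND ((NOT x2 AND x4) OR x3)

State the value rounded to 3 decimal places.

NOT x4 = 1 − 0.5700 = 0.4300
x4 OR NOT x4 = a + b − a·b on (0.5700, 0.4300) = 0.7549
x4 OR (x4 OR NOT x4) = a + b − a·b on (0.5700, 0.7549) = 0.8946
NOT (x4 OR (x4 OR NOT x4)) = 1 − 0.8946 = 0.1054
NOT x2 = 1 − 0.3900 = 0.6100
NOT x2 AND x4 = a·b on (0.6100, 0.5700) = 0.3477
(NOT x2 AND x4) OR x3 = a + b − a·b on (0.3477, 0.8200) = 0.8826
NOT (x4 OR (x4 OR NOT x4)) AND ((NOT x2 AND x4) OR x3) = a·b on (0.1054, 0.8826) = 0.0930

0.093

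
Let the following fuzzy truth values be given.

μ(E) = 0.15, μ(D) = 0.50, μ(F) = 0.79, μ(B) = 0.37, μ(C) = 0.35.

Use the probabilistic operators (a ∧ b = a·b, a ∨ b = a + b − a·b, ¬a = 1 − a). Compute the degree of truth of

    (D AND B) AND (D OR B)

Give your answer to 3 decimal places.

0.127

D AND B = a·b on (0.5000, 0.3700) = 0.1850
D OR B = a + b − a·b on (0.5000, 0.3700) = 0.6850
(D AND B) AND (D OR B) = a·b on (0.1850, 0.6850) = 0.1267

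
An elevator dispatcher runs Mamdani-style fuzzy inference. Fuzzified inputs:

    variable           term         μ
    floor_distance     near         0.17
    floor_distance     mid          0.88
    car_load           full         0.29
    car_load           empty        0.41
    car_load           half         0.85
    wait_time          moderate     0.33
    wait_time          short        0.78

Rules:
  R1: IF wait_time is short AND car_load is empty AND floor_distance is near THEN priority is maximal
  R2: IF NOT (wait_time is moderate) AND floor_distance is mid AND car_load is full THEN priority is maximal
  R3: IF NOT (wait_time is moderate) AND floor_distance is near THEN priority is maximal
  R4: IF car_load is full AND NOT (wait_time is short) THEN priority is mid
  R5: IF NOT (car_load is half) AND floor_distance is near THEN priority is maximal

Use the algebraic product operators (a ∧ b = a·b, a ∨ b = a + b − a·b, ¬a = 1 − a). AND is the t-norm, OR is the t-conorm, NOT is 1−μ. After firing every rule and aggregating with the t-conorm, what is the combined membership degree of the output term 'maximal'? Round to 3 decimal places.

R1: short=0.78, empty=0.41, near=0.17; AND[a·b] → w = 0.0544
R2: ¬moderate=1−0.33=0.67, mid=0.88, full=0.29; AND[a·b] → w = 0.1710
R3: ¬moderate=1−0.33=0.67, near=0.17; AND[a·b] → w = 0.1139
R4: full=0.29, ¬short=1−0.78=0.22; AND[a·b] → w = 0.0638
R5: ¬half=1−0.85=0.15, near=0.17; AND[a·b] → w = 0.0255
Rules with consequent 'maximal': {R1, R2, R3, R5} → strengths 0.0544, 0.1710, 0.1139, 0.0255
Aggregate via t-conorm [a + b − a·b]: 0.3231

0.323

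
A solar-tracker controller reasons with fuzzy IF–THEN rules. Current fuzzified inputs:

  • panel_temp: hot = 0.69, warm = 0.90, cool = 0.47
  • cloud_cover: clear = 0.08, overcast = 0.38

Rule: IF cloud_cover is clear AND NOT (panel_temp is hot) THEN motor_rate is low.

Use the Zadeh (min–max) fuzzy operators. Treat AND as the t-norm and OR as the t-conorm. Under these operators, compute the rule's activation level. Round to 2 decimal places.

firing strength: clear=0.08, ¬hot=1−0.69=0.31; AND[min(a, b)] → w = 0.08

0.08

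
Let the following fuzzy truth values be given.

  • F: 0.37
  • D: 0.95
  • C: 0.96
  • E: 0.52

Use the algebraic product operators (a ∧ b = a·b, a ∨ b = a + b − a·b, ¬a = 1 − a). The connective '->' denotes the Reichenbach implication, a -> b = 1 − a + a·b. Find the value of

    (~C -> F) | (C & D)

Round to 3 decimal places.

0.998

~C = 1 − 0.9600 = 0.0400
~C -> F  [Reichenbach: 1 − a + a·b] with a=0.0400, b=0.3700 → 0.9748
C & D = a·b on (0.9600, 0.9500) = 0.9120
(~C -> F) | (C & D) = a + b − a·b on (0.9748, 0.9120) = 0.9978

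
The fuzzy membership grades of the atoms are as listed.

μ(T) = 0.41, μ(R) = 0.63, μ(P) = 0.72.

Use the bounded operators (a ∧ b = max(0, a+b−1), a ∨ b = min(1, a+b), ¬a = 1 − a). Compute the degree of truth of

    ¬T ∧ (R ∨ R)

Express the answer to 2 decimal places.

¬T = 1 − 0.41 = 0.59
R ∨ R = min(1, a+b) on (0.63, 0.63) = 1.00
¬T ∧ (R ∨ R) = max(0, a+b−1) on (0.59, 1.00) = 0.59

0.59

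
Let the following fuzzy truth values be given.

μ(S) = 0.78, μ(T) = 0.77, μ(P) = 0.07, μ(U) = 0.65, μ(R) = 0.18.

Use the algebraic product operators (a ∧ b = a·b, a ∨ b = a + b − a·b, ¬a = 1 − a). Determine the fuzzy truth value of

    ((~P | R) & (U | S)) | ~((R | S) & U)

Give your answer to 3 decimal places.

0.931

~P = 1 − 0.0700 = 0.9300
~P | R = a + b − a·b on (0.9300, 0.1800) = 0.9426
U | S = a + b − a·b on (0.6500, 0.7800) = 0.9230
(~P | R) & (U | S) = a·b on (0.9426, 0.9230) = 0.8700
R | S = a + b − a·b on (0.1800, 0.7800) = 0.8196
(R | S) & U = a·b on (0.8196, 0.6500) = 0.5327
~((R | S) & U) = 1 − 0.5327 = 0.4673
((~P | R) & (U | S)) | ~((R | S) & U) = a + b − a·b on (0.8700, 0.4673) = 0.9308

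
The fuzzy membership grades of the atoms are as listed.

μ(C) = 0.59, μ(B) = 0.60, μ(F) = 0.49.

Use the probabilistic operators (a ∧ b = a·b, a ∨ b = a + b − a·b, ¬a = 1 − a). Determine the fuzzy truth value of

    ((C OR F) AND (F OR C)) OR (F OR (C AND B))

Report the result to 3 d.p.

0.877

C OR F = a + b − a·b on (0.5900, 0.4900) = 0.7909
F OR C = a + b − a·b on (0.4900, 0.5900) = 0.7909
(C OR F) AND (F OR C) = a·b on (0.7909, 0.7909) = 0.6255
C AND B = a·b on (0.5900, 0.6000) = 0.3540
F OR (C AND B) = a + b − a·b on (0.4900, 0.3540) = 0.6705
((C OR F) AND (F OR C)) OR (F OR (C AND B)) = a + b − a·b on (0.6255, 0.6705) = 0.8766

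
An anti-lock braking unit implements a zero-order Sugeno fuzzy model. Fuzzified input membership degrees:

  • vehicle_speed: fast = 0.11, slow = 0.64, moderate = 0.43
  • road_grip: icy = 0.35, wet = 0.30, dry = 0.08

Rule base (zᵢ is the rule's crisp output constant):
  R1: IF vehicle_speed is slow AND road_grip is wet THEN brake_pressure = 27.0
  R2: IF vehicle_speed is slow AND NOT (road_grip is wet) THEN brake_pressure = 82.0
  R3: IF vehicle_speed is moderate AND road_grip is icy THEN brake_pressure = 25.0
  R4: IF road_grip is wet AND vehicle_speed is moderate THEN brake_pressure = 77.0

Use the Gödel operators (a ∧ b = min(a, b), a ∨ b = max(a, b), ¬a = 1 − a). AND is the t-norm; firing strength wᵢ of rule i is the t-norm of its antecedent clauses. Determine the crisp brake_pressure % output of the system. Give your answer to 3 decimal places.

58.132

R1 (z=27.0): slow=0.64, wet=0.30; AND[min(a, b)] → w = 0.30
R2 (z=82.0): slow=0.64, ¬wet=1−0.30=0.70; AND[min(a, b)] → w = 0.64
R3 (z=25.0): moderate=0.43, icy=0.35; AND[min(a, b)] → w = 0.35
R4 (z=77.0): wet=0.30, moderate=0.43; AND[min(a, b)] → w = 0.30
Weighted average = (0.30·27.0 + 0.64·82.0 + 0.35·25.0 + 0.30·77.0) / (0.30 + 0.64 + 0.35 + 0.30)
  = 92.4300 / 1.5900 = 58.132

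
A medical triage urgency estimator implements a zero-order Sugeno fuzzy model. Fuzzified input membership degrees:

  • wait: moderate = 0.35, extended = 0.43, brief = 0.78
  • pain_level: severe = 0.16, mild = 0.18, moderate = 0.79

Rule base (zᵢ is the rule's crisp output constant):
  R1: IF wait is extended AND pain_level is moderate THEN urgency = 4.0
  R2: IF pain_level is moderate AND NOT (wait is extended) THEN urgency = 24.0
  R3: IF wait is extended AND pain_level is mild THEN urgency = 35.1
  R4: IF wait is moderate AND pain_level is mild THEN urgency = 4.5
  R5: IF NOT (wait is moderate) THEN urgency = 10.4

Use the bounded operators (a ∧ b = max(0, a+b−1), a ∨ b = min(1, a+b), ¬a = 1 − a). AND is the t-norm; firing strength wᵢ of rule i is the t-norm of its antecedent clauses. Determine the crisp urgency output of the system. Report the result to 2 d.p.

13.24

R1 (z=4.0): extended=0.43, moderate=0.79; AND[max(0, a+b−1)] → w = 0.22
R2 (z=24.0): moderate=0.79, ¬extended=1−0.43=0.57; AND[max(0, a+b−1)] → w = 0.36
R3 (z=35.1): extended=0.43, mild=0.18; AND[max(0, a+b−1)] → w = 0.00
R4 (z=4.5): moderate=0.35, mild=0.18; AND[max(0, a+b−1)] → w = 0.00
R5 (z=10.4): ¬moderate=1−0.35=0.65 → w = 0.65
Weighted average = (0.22·4.0 + 0.36·24.0 + 0.00·35.1 + 0.00·4.5 + 0.65·10.4) / (0.22 + 0.36 + 0.00 + 0.00 + 0.65)
  = 16.2800 / 1.2300 = 13.24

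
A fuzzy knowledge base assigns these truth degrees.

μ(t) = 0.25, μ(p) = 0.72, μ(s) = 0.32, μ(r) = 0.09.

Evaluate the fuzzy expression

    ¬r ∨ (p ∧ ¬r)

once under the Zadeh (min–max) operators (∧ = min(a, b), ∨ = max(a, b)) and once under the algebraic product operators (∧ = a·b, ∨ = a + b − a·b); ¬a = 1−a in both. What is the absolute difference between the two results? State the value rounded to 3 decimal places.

0.059

Under Zadeh (min–max):
  ¬r = 1 − 0.09 = 0.91
  ¬r = 1 − 0.09 = 0.91
  p ∧ ¬r = min(a, b) on (0.72, 0.91) = 0.72
  ¬r ∨ (p ∧ ¬r) = max(a, b) on (0.91, 0.72) = 0.91
  → value = 0.9100
Under algebraic product:
  ¬r = 1 − 0.0900 = 0.9100
  ¬r = 1 − 0.0900 = 0.9100
  p ∧ ¬r = a·b on (0.7200, 0.9100) = 0.6552
  ¬r ∨ (p ∧ ¬r) = a + b − a·b on (0.9100, 0.6552) = 0.9690
  → value = 0.9690
|0.9100 − 0.9690| = 0.059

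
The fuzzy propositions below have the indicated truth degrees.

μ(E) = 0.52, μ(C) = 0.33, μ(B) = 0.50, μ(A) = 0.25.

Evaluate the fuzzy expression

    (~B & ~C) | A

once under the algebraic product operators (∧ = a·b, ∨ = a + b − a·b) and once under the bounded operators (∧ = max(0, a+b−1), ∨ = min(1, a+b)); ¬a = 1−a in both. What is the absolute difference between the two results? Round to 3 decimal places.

0.081

Under algebraic product:
  ~B = 1 − 0.5000 = 0.5000
  ~C = 1 − 0.3300 = 0.6700
  ~B & ~C = a·b on (0.5000, 0.6700) = 0.3350
  (~B & ~C) | A = a + b − a·b on (0.3350, 0.2500) = 0.5012
  → value = 0.5012
Under bounded:
  ~B = 1 − 0.50 = 0.50
  ~C = 1 − 0.33 = 0.67
  ~B & ~C = max(0, a+b−1) on (0.50, 0.67) = 0.17
  (~B & ~C) | A = min(1, a+b) on (0.17, 0.25) = 0.42
  → value = 0.4200
|0.5012 − 0.4200| = 0.081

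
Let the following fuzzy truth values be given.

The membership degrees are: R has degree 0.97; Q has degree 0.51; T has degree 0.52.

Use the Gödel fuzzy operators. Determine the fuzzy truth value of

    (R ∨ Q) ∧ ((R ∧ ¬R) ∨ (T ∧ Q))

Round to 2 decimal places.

R ∨ Q = max(a, b) on (0.97, 0.51) = 0.97
¬R = 1 − 0.97 = 0.03
R ∧ ¬R = min(a, b) on (0.97, 0.03) = 0.03
T ∧ Q = min(a, b) on (0.52, 0.51) = 0.51
(R ∧ ¬R) ∨ (T ∧ Q) = max(a, b) on (0.03, 0.51) = 0.51
(R ∨ Q) ∧ ((R ∧ ¬R) ∨ (T ∧ Q)) = min(a, b) on (0.97, 0.51) = 0.51

0.51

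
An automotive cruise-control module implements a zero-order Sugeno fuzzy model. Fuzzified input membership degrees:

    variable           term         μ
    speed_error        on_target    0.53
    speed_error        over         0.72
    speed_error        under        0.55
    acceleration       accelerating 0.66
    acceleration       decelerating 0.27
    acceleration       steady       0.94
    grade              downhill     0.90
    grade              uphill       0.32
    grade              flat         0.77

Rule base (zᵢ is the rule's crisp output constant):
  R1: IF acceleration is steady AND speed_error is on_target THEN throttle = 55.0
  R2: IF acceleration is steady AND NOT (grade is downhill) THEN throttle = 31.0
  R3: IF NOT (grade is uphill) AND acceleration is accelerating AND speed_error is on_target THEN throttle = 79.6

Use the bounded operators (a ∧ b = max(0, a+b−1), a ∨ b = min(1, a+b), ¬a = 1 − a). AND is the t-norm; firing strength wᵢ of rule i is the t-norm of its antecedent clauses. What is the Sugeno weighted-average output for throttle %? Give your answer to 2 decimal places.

53.12

R1 (z=55.0): steady=0.94, on_target=0.53; AND[max(0, a+b−1)] → w = 0.47
R2 (z=31.0): steady=0.94, ¬downhill=1−0.90=0.10; AND[max(0, a+b−1)] → w = 0.04
R3 (z=79.6): ¬uphill=1−0.32=0.68, accelerating=0.66, on_target=0.53; AND[max(0, a+b−1)] → w = 0.00
Weighted average = (0.47·55.0 + 0.04·31.0 + 0.00·79.6) / (0.47 + 0.04 + 0.00)
  = 27.0900 / 0.5100 = 53.12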